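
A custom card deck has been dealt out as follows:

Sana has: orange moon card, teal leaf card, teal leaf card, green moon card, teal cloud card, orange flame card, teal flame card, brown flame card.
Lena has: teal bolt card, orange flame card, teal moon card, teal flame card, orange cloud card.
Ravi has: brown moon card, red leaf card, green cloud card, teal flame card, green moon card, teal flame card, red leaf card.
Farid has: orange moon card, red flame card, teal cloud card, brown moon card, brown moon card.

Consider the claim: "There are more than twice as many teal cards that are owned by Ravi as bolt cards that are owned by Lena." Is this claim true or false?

Count of teal cards owned by Ravi: 2.
Count of bolt cards owned by Lena: 1.
The claim requires 2 > 2 × 1 = 2, which does not hold.

False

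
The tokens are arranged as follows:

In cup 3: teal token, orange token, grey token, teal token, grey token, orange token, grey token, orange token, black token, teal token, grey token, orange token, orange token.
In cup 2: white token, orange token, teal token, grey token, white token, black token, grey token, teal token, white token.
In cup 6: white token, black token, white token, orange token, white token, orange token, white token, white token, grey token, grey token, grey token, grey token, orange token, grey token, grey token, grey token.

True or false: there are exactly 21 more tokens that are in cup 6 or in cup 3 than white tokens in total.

True

|tokens in cup 6 or in cup 3| = 29.
|white tokens| = 8.
The claim requires 29 − 8 (= 21) to equal 21, which holds.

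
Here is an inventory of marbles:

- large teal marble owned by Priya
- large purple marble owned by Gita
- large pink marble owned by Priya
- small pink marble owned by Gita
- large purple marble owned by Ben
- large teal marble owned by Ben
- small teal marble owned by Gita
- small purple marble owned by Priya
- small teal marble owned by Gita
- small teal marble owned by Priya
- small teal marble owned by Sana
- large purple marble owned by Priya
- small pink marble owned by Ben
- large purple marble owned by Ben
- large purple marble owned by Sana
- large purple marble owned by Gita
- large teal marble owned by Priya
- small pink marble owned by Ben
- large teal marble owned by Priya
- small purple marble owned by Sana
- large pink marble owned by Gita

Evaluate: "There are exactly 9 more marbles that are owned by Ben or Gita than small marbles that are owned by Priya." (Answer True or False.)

True

Count of marbles owned by Ben or Gita: 11.
Count of small marbles owned by Priya: 2.
The claim requires 11 − 2 (= 9) to equal 9, which holds.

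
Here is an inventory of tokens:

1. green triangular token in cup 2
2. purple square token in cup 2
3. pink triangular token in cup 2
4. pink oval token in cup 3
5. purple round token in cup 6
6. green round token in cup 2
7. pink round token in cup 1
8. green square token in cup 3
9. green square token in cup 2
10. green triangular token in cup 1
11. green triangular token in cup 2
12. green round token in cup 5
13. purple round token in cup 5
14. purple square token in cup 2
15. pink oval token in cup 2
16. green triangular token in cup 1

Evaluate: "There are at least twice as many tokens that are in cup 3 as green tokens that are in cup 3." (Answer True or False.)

tokens in cup 3: 2.
green tokens in cup 3: 1.
The claim requires 2 ≥ 2 × 1 = 2, which holds.

True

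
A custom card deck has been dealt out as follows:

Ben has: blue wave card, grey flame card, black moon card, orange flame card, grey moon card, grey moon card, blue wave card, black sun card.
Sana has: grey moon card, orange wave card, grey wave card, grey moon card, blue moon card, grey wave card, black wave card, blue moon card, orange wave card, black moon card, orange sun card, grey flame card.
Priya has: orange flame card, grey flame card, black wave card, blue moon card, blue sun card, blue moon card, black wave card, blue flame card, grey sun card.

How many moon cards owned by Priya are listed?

2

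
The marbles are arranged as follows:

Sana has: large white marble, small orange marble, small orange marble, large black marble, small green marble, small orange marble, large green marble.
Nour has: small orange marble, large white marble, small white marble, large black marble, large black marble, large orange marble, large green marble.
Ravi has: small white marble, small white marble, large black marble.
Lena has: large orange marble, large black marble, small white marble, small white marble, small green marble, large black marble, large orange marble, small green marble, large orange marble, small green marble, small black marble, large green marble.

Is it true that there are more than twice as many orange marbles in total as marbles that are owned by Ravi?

True

|orange marbles| = 8.
|marbles owned by Ravi| = 3.
The claim requires 8 > 2 × 3 = 6, which holds.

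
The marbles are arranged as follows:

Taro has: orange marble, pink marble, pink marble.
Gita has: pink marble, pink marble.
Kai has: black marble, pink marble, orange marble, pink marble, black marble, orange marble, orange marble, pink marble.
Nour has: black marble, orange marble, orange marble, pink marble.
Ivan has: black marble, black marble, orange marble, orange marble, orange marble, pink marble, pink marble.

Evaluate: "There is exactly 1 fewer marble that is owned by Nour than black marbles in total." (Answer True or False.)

True

|marbles owned by Nour| = 4.
|black marbles| = 5.
The claim requires 5 − 4 (= 1) to equal 1, which holds.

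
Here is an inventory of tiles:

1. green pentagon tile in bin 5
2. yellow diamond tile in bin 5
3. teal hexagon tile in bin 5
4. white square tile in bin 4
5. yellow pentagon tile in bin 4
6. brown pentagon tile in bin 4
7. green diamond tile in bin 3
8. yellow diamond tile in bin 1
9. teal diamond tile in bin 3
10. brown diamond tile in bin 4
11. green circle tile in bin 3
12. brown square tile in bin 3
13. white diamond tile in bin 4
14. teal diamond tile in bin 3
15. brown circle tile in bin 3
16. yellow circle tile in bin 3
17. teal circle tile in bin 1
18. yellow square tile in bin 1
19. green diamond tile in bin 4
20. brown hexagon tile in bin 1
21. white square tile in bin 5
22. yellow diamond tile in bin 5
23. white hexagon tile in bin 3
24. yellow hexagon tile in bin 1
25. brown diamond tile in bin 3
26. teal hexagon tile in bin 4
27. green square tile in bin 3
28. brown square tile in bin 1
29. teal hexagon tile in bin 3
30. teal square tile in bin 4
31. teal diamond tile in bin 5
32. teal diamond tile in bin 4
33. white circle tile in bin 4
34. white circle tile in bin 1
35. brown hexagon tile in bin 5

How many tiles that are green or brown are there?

brown: 8; green: 5; together 8 + 5 = 13.

13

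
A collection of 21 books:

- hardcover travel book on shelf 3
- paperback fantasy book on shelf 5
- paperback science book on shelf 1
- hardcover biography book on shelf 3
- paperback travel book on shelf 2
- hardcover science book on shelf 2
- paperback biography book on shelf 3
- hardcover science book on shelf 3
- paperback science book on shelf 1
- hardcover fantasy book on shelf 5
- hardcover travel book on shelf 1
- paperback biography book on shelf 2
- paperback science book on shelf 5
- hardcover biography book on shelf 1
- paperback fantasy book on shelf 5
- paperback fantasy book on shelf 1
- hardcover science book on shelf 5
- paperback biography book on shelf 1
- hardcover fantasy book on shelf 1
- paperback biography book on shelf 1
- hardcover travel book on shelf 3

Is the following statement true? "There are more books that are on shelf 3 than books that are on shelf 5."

books on shelf 3: 5.
books on shelf 5: 5.
The claim requires 5 > 5, which does not hold.

False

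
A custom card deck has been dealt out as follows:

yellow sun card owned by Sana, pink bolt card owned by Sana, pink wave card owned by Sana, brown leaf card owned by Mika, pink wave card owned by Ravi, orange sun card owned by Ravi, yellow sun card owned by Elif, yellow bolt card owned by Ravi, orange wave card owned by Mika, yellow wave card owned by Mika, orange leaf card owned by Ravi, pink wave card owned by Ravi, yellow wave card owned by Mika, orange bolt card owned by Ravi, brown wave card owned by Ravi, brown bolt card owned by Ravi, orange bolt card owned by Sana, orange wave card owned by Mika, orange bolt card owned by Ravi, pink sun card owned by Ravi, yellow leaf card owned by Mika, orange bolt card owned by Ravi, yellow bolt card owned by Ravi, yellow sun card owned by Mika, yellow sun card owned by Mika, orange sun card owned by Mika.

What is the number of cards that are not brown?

Total cards: 26; with the excluded value: 3; remaining 26 − 3 = 23.

23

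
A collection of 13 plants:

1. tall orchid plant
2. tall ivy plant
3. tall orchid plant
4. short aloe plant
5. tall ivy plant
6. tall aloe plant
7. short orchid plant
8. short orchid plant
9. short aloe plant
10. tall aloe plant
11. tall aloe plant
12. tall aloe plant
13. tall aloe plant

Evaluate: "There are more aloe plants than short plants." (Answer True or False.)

True

|aloe plants| = 7.
|short plants| = 4.
The claim requires 7 > 4, which holds.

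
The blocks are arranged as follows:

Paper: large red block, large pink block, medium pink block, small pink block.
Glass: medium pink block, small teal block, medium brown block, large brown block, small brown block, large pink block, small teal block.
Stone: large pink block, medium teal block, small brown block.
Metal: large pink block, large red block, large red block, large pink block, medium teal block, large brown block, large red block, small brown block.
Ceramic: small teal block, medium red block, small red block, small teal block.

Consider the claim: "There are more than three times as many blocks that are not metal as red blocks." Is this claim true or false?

False

blocks that are not metal: 18.
red blocks: 6.
The claim requires 18 > 3 × 6 = 18, which does not hold.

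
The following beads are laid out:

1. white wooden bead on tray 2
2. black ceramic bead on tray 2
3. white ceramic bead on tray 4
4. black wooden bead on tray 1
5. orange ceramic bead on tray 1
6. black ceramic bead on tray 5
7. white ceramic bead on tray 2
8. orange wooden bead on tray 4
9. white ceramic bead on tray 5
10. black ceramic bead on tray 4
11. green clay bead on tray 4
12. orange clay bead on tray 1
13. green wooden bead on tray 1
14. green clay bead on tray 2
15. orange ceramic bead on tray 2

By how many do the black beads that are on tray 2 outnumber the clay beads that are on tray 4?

black beads on tray 2: 1.
clay beads on tray 4: 1.
1 − 1 = 0.

0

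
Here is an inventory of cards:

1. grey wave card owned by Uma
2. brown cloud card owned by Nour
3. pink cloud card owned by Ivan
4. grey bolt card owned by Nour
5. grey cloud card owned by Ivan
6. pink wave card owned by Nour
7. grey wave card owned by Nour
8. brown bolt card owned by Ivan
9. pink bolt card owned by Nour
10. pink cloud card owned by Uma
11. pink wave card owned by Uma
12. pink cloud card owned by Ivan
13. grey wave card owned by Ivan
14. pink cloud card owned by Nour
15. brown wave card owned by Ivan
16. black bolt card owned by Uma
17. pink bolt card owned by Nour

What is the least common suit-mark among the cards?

Counts by suit-mark: cloud 6, wave 6, bolt 5.
The minimum is 5, held uniquely by bolt.

bolt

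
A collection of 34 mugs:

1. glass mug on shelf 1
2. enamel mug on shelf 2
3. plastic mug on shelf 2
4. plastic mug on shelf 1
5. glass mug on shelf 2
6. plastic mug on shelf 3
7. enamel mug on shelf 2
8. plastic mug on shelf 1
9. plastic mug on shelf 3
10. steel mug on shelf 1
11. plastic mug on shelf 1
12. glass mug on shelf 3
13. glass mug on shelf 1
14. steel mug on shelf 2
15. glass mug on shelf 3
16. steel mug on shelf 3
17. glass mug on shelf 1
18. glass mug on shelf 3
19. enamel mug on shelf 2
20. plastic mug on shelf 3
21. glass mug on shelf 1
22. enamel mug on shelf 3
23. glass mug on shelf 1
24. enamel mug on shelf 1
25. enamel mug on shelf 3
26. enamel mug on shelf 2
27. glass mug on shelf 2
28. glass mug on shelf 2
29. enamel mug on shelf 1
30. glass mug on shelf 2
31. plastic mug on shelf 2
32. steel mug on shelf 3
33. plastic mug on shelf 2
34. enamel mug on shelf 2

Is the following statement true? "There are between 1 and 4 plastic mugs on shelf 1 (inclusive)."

True

plastic mugs on shelf 1: 3.
The claim requires 1 ≤ 3 ≤ 4, which holds.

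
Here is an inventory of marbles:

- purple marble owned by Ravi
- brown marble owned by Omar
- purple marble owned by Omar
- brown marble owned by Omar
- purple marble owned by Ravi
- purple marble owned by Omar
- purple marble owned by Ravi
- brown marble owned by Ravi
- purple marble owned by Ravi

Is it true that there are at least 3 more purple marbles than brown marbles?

True

purple marbles: 6.
brown marbles: 3.
The claim requires 6 − 3 = 3 ≥ 3, which holds.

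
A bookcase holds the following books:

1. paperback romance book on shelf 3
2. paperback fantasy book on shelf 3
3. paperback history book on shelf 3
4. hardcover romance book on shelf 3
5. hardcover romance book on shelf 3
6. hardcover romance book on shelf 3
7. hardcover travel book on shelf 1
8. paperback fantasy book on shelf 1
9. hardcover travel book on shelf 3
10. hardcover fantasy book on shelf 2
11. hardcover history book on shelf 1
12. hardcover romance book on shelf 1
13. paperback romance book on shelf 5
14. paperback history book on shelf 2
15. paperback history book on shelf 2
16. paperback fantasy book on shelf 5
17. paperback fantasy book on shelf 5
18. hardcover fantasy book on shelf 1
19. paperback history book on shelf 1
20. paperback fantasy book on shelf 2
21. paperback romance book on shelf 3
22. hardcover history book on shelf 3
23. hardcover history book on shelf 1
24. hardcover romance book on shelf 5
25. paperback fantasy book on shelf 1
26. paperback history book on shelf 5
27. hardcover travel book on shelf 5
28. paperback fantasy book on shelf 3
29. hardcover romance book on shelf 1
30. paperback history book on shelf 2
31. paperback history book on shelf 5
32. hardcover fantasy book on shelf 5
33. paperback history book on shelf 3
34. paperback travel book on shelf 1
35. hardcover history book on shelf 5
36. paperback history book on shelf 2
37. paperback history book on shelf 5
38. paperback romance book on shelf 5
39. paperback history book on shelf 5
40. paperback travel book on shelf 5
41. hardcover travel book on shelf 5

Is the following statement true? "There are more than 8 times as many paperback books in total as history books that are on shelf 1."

False

|paperback books| = 24.
|history books on shelf 1| = 3.
The claim requires 24 > 8 × 3 = 24, which does not hold.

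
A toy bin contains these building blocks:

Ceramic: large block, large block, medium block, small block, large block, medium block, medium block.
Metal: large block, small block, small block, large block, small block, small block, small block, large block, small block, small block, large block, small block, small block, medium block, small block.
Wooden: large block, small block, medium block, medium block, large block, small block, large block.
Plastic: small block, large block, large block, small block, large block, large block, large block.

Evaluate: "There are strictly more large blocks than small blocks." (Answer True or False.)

There are 15 large blocks.
There are 15 small blocks.
The claim requires 15 > 15, which does not hold.

False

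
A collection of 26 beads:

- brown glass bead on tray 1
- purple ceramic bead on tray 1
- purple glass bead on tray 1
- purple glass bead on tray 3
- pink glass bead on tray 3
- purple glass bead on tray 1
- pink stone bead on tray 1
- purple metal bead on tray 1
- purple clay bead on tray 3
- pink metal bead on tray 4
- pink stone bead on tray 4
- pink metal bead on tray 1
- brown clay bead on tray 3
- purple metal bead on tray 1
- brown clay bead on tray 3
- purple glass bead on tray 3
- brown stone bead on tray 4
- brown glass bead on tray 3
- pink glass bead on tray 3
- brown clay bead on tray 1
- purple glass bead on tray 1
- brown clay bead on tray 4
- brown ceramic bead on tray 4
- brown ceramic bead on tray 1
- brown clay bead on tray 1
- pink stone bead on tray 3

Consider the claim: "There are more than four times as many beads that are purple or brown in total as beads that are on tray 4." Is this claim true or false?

False

beads that are purple or brown: 19.
beads on tray 4: 5.
The claim requires 19 > 4 × 5 = 20, which does not hold.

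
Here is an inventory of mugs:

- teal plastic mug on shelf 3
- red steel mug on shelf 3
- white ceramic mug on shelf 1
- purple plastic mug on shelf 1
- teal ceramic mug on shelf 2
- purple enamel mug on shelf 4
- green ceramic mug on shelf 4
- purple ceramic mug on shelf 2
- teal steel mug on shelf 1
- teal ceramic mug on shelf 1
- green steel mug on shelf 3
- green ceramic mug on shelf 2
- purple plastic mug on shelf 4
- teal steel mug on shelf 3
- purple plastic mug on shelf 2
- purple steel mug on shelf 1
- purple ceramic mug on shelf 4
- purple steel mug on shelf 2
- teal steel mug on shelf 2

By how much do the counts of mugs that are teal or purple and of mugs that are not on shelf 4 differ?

mugs that are teal or purple: 14. mugs that are not on shelf 4: 15.
|14 − 15| = 15 − 14 = 1.

1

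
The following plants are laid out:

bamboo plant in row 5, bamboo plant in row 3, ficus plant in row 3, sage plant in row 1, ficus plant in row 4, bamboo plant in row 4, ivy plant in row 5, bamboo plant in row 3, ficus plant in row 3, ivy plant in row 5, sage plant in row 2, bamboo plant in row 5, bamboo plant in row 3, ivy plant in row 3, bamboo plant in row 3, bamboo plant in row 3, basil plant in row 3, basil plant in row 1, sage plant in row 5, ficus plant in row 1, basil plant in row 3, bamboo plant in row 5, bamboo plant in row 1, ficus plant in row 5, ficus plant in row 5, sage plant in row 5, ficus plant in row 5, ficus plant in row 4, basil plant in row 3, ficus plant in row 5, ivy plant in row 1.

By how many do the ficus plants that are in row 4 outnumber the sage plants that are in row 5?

ficus plants in row 4: 2.
sage plants in row 5: 2.
2 − 2 = 0.

0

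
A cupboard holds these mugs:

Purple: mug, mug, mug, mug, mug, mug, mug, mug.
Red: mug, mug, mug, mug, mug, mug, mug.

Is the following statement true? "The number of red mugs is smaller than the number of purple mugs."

|red mugs| = 7.
|purple mugs| = 8.
The claim requires 7 < 8, which holds.

True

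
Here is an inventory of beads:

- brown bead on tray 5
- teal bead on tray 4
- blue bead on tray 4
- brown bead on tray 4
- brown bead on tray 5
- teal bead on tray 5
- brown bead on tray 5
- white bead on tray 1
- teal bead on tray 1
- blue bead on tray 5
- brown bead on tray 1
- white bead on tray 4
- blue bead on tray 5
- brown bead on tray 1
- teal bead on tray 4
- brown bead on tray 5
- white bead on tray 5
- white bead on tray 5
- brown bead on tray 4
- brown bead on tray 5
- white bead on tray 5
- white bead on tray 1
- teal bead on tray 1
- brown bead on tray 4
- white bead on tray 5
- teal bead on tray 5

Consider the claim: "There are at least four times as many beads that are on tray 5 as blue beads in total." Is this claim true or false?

True

|beads on tray 5| = 13.
|blue beads| = 3.
The claim requires 13 ≥ 4 × 3 = 12, which holds.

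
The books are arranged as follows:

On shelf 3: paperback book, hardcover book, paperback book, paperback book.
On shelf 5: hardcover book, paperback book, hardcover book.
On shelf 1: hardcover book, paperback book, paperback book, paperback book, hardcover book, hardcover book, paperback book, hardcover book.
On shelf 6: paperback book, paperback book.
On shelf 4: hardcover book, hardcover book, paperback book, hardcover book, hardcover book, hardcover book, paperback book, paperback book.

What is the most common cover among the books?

Counts by cover: paperback 13, hardcover 12.
The maximum is 13, held uniquely by paperback.

paperback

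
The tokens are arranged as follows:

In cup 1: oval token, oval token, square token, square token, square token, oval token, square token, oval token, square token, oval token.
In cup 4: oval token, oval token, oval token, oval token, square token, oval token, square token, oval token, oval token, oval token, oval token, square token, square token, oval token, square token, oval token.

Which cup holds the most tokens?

cup 4

Counts by cup: cup 4→16, cup 1→10.
The maximum is 16, held uniquely by cup 4.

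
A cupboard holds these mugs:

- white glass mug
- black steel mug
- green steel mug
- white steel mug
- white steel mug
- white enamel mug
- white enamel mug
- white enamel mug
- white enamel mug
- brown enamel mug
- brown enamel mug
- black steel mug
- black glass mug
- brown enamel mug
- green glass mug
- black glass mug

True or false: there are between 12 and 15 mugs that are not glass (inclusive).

True

There are 12 mugs that are not glass.
The claim requires 12 ≤ 12 ≤ 15, which holds.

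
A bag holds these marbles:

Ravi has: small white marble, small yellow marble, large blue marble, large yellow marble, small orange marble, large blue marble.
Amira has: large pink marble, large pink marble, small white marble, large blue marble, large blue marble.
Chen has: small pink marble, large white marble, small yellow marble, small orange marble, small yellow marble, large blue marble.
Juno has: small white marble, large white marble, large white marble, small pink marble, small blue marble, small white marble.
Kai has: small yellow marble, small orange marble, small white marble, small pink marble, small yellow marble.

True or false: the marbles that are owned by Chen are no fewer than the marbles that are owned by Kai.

True

Count of marbles owned by Chen: 6.
Count of marbles owned by Kai: 5.
The claim requires 6 ≥ 5, which holds.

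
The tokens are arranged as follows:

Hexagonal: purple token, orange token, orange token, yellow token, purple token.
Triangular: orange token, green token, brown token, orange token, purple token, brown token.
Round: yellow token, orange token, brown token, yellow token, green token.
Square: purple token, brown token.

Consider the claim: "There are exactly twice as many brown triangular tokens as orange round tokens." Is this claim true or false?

True

There are 2 brown triangular tokens.
There is 1 orange round token.
The claim requires 2 = 2 × 1 = 2, which holds.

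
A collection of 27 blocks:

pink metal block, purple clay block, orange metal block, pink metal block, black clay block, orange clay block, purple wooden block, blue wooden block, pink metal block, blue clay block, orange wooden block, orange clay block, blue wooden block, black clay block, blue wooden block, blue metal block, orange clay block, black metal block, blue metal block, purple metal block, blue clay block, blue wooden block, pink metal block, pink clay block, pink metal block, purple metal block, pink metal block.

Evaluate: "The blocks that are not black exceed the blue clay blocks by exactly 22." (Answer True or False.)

True

There are 24 blocks that are not black.
There are 2 blue clay blocks.
The claim requires 24 − 2 (= 22) to equal 22, which holds.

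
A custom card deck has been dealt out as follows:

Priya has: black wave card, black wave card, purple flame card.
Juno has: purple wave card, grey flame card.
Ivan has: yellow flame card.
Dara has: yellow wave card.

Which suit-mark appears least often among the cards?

Counts by suit-mark: wave 4, flame 3.
The minimum is 3, held uniquely by flame.

flame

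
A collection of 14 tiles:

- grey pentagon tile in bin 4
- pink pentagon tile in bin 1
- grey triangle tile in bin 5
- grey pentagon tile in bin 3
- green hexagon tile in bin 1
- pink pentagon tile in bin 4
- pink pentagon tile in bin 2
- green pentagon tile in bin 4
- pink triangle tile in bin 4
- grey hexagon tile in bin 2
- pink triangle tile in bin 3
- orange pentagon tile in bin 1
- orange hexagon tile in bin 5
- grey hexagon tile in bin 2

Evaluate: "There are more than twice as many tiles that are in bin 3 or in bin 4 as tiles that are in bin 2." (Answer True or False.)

False

|tiles in bin 3 or in bin 4| = 6.
|tiles in bin 2| = 3.
The claim requires 6 > 2 × 3 = 6, which does not hold.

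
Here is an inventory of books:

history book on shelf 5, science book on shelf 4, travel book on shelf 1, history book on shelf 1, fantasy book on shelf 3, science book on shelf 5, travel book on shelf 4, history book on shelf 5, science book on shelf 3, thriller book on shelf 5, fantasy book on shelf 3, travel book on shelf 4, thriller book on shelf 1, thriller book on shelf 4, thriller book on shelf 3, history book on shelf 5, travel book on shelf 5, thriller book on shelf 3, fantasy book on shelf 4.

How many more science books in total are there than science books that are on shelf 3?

2

science books: 3.
science books on shelf 3: 1.
3 − 1 = 2.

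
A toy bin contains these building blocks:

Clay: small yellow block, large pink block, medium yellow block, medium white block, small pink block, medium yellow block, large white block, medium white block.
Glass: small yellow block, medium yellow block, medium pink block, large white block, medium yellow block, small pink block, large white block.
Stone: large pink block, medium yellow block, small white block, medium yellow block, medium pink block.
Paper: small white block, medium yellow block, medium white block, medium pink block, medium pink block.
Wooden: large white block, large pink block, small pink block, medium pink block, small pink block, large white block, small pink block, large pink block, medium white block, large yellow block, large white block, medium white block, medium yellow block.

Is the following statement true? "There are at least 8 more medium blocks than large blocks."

False

medium blocks: 18.
large blocks: 11.
The claim requires 18 − 11 = 7 ≥ 8, which does not hold.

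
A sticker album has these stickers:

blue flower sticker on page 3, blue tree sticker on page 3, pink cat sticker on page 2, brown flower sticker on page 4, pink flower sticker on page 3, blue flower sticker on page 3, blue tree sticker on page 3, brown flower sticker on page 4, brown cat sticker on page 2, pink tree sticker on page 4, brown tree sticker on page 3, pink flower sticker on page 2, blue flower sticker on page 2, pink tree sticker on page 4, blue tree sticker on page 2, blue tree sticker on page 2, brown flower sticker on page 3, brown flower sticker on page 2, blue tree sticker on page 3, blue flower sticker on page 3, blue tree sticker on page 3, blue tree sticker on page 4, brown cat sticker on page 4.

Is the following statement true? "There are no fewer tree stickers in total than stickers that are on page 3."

tree stickers: 10.
stickers on page 3: 10.
The claim requires 10 ≥ 10, which holds.

True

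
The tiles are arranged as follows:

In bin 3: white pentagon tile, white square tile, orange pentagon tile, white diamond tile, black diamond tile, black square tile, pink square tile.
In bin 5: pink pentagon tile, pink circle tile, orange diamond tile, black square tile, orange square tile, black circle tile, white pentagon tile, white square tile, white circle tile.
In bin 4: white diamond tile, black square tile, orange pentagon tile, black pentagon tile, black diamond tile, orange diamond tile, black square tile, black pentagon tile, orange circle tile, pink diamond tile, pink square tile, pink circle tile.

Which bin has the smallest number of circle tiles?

bin 3

Counts by bin (restricted to circle tiles): bin 5→3, bin 4→2, bin 3→0.
The minimum is 0, held uniquely by bin 3.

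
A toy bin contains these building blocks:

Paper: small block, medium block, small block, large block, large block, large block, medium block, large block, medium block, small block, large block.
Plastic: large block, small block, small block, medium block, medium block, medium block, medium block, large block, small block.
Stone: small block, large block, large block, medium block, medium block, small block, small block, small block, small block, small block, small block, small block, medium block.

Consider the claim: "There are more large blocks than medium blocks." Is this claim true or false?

|large blocks| = 9.
|medium blocks| = 10.
The claim requires 9 > 10, which does not hold.

False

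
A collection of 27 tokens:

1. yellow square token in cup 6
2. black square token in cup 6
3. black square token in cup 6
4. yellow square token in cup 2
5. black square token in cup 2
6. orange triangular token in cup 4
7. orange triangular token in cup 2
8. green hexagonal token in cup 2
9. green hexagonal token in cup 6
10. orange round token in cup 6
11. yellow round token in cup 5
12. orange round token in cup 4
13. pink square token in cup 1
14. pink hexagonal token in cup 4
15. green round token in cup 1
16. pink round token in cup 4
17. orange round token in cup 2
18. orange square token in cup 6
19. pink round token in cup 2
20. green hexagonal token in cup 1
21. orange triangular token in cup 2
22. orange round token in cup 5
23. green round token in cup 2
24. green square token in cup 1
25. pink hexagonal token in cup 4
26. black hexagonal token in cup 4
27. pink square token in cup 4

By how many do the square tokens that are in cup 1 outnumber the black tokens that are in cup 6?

square tokens in cup 1: 2.
black tokens in cup 6: 2.
2 − 2 = 0.

0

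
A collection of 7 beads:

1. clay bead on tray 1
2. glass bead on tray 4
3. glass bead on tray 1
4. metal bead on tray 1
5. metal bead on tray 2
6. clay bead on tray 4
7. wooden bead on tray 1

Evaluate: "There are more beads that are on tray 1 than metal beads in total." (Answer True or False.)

True

There are 4 beads on tray 1.
There are 2 metal beads.
The claim requires 4 > 2, which holds.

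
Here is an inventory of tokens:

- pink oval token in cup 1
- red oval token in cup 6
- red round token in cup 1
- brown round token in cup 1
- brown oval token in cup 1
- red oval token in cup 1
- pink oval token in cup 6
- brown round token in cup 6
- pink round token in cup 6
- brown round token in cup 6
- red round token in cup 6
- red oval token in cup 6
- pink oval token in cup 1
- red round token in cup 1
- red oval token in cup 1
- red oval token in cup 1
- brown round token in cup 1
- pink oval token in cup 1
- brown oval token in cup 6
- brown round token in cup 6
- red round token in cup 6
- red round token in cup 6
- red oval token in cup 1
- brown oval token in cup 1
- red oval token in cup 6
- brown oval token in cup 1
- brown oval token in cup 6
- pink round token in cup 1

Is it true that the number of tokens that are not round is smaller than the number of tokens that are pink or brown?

False

There are 16 tokens that are not round.
There are 16 tokens that are pink or brown.
The claim requires 16 < 16, which does not hold.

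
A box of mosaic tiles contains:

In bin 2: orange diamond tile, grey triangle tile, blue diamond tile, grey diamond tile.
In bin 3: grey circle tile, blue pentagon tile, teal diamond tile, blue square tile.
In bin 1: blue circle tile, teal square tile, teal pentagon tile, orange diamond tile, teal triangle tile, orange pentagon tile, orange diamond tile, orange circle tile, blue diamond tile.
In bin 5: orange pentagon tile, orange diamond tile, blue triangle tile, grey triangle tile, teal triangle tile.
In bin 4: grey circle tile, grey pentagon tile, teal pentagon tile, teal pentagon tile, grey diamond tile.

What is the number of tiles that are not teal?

20

Total tiles: 27; with the excluded value: 7; remaining 27 − 7 = 20.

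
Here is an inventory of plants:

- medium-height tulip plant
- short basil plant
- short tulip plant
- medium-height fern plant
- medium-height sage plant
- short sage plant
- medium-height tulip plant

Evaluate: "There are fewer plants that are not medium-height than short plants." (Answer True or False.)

|plants that are not medium-height| = 3.
|short plants| = 3.
The claim requires 3 < 3, which does not hold.

False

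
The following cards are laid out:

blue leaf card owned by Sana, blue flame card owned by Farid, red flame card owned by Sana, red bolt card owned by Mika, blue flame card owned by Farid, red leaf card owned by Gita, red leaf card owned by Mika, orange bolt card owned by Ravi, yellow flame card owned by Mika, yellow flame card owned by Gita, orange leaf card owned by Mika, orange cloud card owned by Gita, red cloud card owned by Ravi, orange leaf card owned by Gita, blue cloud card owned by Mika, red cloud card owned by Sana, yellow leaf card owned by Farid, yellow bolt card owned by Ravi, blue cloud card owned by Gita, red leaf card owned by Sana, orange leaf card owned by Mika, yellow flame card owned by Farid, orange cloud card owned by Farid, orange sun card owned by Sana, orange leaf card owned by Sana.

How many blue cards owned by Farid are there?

2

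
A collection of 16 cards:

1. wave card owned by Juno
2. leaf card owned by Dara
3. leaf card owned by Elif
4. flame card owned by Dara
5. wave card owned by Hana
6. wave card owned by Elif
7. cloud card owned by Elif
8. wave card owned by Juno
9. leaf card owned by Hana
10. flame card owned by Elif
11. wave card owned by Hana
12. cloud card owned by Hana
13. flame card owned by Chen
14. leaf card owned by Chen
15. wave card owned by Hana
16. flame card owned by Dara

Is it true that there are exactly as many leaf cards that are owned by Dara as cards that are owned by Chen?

Count of leaf cards owned by Dara: 1.
Count of cards owned by Chen: 2.
The claim requires 1 = 2, which does not hold.

False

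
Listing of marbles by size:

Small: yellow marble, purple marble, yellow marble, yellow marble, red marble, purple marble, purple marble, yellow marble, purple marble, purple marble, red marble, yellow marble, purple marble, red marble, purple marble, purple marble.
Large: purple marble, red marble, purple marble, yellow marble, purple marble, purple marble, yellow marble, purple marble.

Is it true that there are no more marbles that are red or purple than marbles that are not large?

False

|marbles that are red or purple| = 17.
|marbles that are not large| = 16.
The claim requires 17 ≤ 16, which does not hold.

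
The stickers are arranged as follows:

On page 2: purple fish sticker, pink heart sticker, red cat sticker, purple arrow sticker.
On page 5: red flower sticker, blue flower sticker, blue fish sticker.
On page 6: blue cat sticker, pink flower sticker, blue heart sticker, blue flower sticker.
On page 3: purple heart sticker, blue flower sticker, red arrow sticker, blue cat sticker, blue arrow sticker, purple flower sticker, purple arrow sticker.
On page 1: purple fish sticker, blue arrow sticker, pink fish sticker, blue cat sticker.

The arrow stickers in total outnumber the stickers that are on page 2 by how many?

arrow stickers: 5.
stickers on page 2: 4.
5 − 4 = 1.

1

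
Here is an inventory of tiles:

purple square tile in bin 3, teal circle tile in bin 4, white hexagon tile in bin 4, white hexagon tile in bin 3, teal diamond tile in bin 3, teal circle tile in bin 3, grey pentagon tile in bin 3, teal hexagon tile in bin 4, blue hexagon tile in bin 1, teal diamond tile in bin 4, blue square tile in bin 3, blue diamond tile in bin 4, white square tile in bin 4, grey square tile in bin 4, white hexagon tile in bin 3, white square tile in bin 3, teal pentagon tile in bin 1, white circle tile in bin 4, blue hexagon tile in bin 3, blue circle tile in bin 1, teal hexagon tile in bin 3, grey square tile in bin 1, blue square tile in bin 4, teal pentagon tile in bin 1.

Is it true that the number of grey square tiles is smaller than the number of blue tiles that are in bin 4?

There are 2 grey square tiles.
There are 2 blue tiles in bin 4.
The claim requires 2 < 2, which does not hold.

False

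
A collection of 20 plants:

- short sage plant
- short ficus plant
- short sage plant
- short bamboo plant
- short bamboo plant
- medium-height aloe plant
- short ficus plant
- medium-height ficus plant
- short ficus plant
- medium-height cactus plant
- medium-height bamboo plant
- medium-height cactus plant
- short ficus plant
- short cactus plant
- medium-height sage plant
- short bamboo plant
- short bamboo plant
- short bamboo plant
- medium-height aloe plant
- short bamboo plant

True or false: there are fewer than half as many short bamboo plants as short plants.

|short bamboo plants| = 6.
|short plants| = 13.
The claim requires 2 × 6 = 12 < 13, which holds.

True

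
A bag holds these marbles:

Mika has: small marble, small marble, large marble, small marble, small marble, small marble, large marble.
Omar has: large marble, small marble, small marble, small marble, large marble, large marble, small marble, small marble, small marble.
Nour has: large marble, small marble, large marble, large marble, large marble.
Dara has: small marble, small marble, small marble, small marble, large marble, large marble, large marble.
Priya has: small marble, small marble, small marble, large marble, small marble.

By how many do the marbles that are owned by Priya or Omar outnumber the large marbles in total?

marbles owned by Priya or Omar: 14.
large marbles: 13.
14 − 13 = 1.

1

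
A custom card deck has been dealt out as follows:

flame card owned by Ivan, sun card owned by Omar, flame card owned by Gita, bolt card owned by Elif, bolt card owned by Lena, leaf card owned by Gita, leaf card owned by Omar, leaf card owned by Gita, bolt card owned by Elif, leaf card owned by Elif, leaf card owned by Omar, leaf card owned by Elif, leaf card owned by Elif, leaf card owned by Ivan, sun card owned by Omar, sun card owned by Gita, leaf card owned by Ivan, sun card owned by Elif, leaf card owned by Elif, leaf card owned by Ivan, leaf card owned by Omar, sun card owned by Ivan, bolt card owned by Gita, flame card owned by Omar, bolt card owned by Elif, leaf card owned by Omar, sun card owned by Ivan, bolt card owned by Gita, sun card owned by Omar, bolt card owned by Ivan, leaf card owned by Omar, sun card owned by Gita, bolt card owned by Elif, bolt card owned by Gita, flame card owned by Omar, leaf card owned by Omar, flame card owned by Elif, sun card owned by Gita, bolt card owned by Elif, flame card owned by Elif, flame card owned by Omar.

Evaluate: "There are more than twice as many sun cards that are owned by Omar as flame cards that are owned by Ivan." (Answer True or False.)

True

|sun cards owned by Omar| = 3.
|flame cards owned by Ivan| = 1.
The claim requires 3 > 2 × 1 = 2, which holds.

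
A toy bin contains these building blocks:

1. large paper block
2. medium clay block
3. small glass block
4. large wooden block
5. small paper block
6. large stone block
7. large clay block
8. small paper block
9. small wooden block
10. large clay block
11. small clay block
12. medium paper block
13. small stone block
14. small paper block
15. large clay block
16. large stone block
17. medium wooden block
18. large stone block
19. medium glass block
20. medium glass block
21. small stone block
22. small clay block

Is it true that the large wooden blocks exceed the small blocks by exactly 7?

False

large wooden blocks: 1.
small blocks: 9.
The claim requires 1 − 9 (= -8) to equal 7, which does not hold.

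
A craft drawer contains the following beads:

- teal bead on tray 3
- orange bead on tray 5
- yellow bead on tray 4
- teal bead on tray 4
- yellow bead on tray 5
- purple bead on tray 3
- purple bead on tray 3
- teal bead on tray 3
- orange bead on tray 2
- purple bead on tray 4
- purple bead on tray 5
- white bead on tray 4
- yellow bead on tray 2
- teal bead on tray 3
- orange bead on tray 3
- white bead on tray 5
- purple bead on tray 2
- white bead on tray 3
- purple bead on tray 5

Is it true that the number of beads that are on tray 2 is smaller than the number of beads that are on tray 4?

There are 3 beads on tray 2.
There are 4 beads on tray 4.
The claim requires 3 < 4, which holds.

True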